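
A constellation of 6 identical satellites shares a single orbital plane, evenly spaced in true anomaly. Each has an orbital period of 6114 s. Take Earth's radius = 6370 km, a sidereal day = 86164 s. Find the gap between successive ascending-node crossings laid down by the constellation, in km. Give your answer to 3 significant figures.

Single-satellite node shift = (6114.0/86164) × 360° = 25.54°.
With 6 satellites evenly phased, successive equator crossings are 25.54/6 = 4.257° apart.
That is 4.257 × 111.2 = 473 km at the equator.

473 km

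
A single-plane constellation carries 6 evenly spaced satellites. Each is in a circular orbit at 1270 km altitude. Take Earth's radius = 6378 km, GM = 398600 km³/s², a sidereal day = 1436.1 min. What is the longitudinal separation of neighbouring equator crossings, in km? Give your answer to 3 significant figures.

Semi-major axis a = 6378 + 1270 = 7648 km. Period T = 2π√(a³/μ) = 2π√(7648³/398600) = 6656.3 s = 110.94 min.
Single-satellite node shift = (6656.3/86166) × 360° = 27.81°.
With 6 satellites evenly phased, successive equator crossings are 27.81/6 = 4.635° apart.
That is 4.635 × 111.3 = 516 km at the equator.

516 km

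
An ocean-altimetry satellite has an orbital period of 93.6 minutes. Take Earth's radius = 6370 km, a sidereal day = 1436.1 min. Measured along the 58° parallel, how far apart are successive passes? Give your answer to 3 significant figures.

T = 93.6 min = 5616.0 s.
Node shift per orbit = (5616.0/86166) × 360° = 23.46°.
Equatorial spacing = 23.46 × 111.2 km/° = 2609 km.
At 58° latitude, spacing = 2609 × cos(58°) = 1382 km.

1380 km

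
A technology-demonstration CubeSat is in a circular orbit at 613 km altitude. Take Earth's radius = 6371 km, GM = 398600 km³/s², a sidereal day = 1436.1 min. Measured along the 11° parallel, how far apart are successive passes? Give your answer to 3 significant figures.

Semi-major axis a = 6371 + 613 = 6984 km. Period T = 2π√(a³/μ) = 2π√(6984³/398600) = 5808.5 s = 96.81 min.
Node shift per orbit = (5808.5/86166) × 360° = 24.27°.
Equatorial spacing = 24.27 × 111.2 km/° = 2698 km.
At 11° latitude, spacing = 2698 × cos(11°) = 2649 km.

2650 km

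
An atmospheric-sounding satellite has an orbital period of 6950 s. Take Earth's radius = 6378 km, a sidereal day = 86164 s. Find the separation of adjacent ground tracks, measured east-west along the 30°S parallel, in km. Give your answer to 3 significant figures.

2800 km

Node shift per orbit = (6950.0/86164) × 360° = 29.04°.
Equatorial spacing = 29.04 × 111.3 km/° = 3232 km.
At 30° latitude, spacing = 3232 × cos(30°) = 2799 km.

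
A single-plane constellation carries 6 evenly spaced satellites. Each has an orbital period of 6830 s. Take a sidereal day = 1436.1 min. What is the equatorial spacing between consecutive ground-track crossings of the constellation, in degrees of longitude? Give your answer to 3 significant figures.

4.76°

Single-satellite node shift = (6830.0/86166) × 360° = 28.54°.
With 6 satellites evenly phased, successive equator crossings are 28.54/6 = 4.756° apart.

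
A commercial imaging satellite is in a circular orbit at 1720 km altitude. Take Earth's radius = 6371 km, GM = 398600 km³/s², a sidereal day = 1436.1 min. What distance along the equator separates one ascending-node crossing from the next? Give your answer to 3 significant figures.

3360 km

Semi-major axis a = 6371 + 1720 = 8091 km. Period T = 2π√(a³/μ) = 2π√(8091³/398600) = 7242.9 s = 120.72 min.
During one orbit Earth rotates (7242.9 / 86166) × 360° = 30.26°.
At the equator that is 30.26° × (2π·6371/360) km/° = 30.26 × 111.2 = 3365 km.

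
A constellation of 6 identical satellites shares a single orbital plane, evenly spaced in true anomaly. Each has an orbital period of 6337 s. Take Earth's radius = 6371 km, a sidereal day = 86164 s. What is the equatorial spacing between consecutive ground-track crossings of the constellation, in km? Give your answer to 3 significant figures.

Single-satellite node shift = (6337.0/86164) × 360° = 26.48°.
With 6 satellites evenly phased, successive equator crossings are 26.48/6 = 4.413° apart.
That is 4.413 × 111.2 = 491 km at the equator.

491 km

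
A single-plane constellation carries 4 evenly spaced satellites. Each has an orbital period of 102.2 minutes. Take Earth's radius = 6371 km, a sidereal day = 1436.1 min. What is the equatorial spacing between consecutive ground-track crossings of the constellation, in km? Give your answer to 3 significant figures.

T = 102.2 min = 6132.0 s.
Single-satellite node shift = (6132.0/86166) × 360° = 25.62°.
With 4 satellites evenly phased, successive equator crossings are 25.62/4 = 6.405° apart.
That is 6.405 × 111.2 = 712 km at the equator.

712 km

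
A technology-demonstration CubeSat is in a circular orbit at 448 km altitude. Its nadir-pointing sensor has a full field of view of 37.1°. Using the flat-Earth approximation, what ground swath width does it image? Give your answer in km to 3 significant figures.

301 km

Half-angle = 37.1°/2 = 18.55°.
Swath width ≈ 2h·tan(θ/2) = 2 × 448 × tan(18.55°) = 300.7 km.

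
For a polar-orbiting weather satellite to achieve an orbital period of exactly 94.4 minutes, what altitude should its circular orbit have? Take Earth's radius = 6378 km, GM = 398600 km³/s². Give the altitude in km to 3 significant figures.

T = 94.4 min = 5664.0 s.
From T = 2π√(a³/μ): a = (μ T²/4π²)^(1/3) = (398600 × 5664.0² / 4π²)^(1/3) = 6868 km.
Altitude h = a − R = 6868 − 6378 = 490 km.

490 km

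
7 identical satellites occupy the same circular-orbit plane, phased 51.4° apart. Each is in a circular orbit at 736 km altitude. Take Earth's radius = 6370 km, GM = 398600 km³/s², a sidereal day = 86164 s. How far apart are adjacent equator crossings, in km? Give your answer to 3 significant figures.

396 km

Semi-major axis a = 6370 + 736 = 7106 km. Period T = 2π√(a³/μ) = 2π√(7106³/398600) = 5961.4 s = 99.36 min.
Single-satellite node shift = (5961.4/86164) × 360° = 24.91°.
With 7 satellites evenly phased, successive equator crossings are 24.91/7 = 3.558° apart.
That is 3.558 × 111.2 = 396 km at the equator.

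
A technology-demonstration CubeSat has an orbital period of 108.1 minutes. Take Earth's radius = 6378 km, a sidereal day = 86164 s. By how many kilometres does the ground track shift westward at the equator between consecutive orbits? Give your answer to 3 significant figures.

3020 km

T = 108.1 min = 6486.0 s.
During one orbit Earth rotates (6486.0 / 86164) × 360° = 27.10°.
At the equator that is 27.10° × (2π·6378/360) km/° = 27.10 × 111.3 = 3017 km.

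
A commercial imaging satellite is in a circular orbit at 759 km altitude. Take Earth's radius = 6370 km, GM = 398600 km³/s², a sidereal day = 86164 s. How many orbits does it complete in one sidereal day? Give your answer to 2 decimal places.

14.38

Semi-major axis a = 6370 + 759 = 7129 km. Period T = 2π√(a³/μ) = 2π√(7129³/398600) = 5990.4 s = 99.84 min.
Orbits per sidereal day = 86164 / 5990.4 = 14.384.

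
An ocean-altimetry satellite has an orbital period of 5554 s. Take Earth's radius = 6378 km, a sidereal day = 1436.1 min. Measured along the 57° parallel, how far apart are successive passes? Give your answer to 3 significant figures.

Node shift per orbit = (5554.0/86166) × 360° = 23.20°.
Equatorial spacing = 23.20 × 111.3 km/° = 2583 km.
At 57° latitude, spacing = 2583 × cos(57°) = 1407 km.

1410 km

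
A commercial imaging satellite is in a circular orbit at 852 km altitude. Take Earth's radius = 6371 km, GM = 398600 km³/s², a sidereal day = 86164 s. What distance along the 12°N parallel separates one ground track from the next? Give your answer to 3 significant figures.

Semi-major axis a = 6371 + 852 = 7223 km. Period T = 2π√(a³/μ) = 2π√(7223³/398600) = 6109.2 s = 101.82 min.
Node shift per orbit = (6109.2/86164) × 360° = 25.52°.
Equatorial spacing = 25.52 × 111.2 km/° = 2838 km.
At 12° latitude, spacing = 2838 × cos(12°) = 2776 km.

2780 km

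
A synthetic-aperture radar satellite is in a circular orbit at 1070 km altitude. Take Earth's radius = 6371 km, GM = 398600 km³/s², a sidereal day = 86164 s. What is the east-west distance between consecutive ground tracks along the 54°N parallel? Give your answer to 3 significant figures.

1740 km

Semi-major axis a = 6371 + 1070 = 7441 km. Period T = 2π√(a³/μ) = 2π√(7441³/398600) = 6387.9 s = 106.47 min.
Node shift per orbit = (6387.9/86164) × 360° = 26.69°.
Equatorial spacing = 26.69 × 111.2 km/° = 2968 km.
At 54° latitude, spacing = 2968 × cos(54°) = 1744 km.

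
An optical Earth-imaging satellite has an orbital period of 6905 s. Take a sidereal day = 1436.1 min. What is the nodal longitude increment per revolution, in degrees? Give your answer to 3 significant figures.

During one orbit Earth rotates (6905.0 / 86166) × 360° = 28.85°.

28.8°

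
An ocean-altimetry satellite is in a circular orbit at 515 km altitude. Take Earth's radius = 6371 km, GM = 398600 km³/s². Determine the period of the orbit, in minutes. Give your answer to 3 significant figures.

Semi-major axis a = 6371 + 515 = 6886 km. Period T = 2π√(a³/μ) = 2π√(6886³/398600) = 5686.7 s = 94.78 min.

94.8 min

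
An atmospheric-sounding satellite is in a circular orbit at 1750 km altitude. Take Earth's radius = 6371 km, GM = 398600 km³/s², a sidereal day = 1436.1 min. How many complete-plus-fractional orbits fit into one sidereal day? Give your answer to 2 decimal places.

11.83

Semi-major axis a = 6371 + 1750 = 8121 km. Period T = 2π√(a³/μ) = 2π√(8121³/398600) = 7283.3 s = 121.39 min.
Orbits per sidereal day = 86166 / 7283.3 = 11.831.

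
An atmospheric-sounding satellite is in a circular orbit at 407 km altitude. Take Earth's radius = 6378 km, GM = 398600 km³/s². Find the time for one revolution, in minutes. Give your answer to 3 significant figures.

Semi-major axis a = 6378 + 407 = 6785 km. Period T = 2π√(a³/μ) = 2π√(6785³/398600) = 5562.1 s = 92.70 min.

92.7 min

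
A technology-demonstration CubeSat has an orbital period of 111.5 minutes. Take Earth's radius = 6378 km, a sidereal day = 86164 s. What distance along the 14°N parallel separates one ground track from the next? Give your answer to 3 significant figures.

T = 111.5 min = 6690.0 s.
Node shift per orbit = (6690.0/86164) × 360° = 27.95°.
Equatorial spacing = 27.95 × 111.3 km/° = 3111 km.
At 14° latitude, spacing = 3111 × cos(14°) = 3019 km.

3020 km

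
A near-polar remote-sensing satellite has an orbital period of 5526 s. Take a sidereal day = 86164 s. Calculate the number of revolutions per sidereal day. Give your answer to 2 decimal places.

Orbits per sidereal day = 86164 / 5526.0 = 15.592.

15.59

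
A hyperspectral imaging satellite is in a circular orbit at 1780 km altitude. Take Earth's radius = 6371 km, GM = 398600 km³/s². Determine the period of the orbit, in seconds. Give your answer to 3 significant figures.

7320 seconds

Semi-major axis a = 6371 + 1780 = 8151 km. Period T = 2π√(a³/μ) = 2π√(8151³/398600) = 7323.6 s = 122.06 min.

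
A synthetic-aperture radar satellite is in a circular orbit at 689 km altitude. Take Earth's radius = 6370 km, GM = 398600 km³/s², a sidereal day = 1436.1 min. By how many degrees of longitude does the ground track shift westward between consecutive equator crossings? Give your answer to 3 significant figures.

24.7°

Semi-major axis a = 6370 + 689 = 7059 km. Period T = 2π√(a³/μ) = 2π√(7059³/398600) = 5902.4 s = 98.37 min.
During one orbit Earth rotates (5902.4 / 86166) × 360° = 24.66°.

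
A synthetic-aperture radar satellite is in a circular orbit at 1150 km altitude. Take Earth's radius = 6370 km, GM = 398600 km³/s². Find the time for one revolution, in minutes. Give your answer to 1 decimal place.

108.2 min

Semi-major axis a = 6370 + 1150 = 7520 km. Period T = 2π√(a³/μ) = 2π√(7520³/398600) = 6489.9 s = 108.16 min.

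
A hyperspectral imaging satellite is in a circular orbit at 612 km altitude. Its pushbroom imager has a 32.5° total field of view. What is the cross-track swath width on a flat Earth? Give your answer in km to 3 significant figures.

Half-angle = 32.5°/2 = 16.25°.
Swath width ≈ 2h·tan(θ/2) = 2 × 612 × tan(16.25°) = 356.8 km.

357 km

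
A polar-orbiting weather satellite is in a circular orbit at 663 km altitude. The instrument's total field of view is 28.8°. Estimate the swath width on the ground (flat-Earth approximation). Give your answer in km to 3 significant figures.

340 km

Half-angle = 28.8°/2 = 14.4°.
Swath width ≈ 2h·tan(θ/2) = 2 × 663 × tan(14.4°) = 340.5 km.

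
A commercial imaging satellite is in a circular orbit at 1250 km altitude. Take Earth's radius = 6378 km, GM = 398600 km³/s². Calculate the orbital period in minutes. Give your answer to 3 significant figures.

Semi-major axis a = 6378 + 1250 = 7628 km. Period T = 2π√(a³/μ) = 2π√(7628³/398600) = 6630.2 s = 110.50 min.

111 min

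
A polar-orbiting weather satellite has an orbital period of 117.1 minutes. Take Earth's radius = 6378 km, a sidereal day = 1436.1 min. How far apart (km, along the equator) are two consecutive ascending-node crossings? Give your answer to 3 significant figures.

3270 km

T = 117.1 min = 7026.0 s.
During one orbit Earth rotates (7026.0 / 86166) × 360° = 29.35°.
At the equator that is 29.35° × (2π·6378/360) km/° = 29.35 × 111.3 = 3268 km.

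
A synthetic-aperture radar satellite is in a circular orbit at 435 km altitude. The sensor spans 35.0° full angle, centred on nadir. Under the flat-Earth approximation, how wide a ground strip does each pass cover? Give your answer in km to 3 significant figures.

274 km

Half-angle = 35.0°/2 = 17.5°.
Swath width ≈ 2h·tan(θ/2) = 2 × 435 × tan(17.5°) = 274.3 km.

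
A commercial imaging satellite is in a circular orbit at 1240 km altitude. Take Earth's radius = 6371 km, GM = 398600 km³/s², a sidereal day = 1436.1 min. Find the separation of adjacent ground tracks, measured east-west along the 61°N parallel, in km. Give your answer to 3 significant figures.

1490 km

Semi-major axis a = 6371 + 1240 = 7611 km. Period T = 2π√(a³/μ) = 2π√(7611³/398600) = 6608.1 s = 110.13 min.
Node shift per orbit = (6608.1/86166) × 360° = 27.61°.
Equatorial spacing = 27.61 × 111.2 km/° = 3070 km.
At 61° latitude, spacing = 3070 × cos(61°) = 1488 km.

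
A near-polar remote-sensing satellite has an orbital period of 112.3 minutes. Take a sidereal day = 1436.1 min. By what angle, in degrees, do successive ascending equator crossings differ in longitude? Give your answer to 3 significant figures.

T = 112.3 min = 6738.0 s.
During one orbit Earth rotates (6738.0 / 86166) × 360° = 28.15°.

28.2°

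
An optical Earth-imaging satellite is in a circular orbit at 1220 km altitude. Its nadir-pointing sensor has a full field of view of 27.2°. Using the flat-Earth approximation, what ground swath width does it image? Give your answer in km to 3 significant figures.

590 km

Half-angle = 27.2°/2 = 13.6°.
Swath width ≈ 2h·tan(θ/2) = 2 × 1220 × tan(13.6°) = 590.3 km.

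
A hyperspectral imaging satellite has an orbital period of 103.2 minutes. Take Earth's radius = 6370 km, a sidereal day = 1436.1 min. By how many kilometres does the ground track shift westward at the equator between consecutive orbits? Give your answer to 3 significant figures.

T = 103.2 min = 6192.0 s.
During one orbit Earth rotates (6192.0 / 86166) × 360° = 25.87°.
At the equator that is 25.87° × (2π·6370/360) km/° = 25.87 × 111.2 = 2876 km.

2880 km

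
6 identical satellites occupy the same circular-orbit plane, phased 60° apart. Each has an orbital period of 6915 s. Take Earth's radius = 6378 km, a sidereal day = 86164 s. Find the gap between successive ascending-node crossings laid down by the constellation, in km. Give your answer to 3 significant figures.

536 km

Single-satellite node shift = (6915.0/86164) × 360° = 28.89°.
With 6 satellites evenly phased, successive equator crossings are 28.89/6 = 4.815° apart.
That is 4.815 × 111.3 = 536 km at the equator.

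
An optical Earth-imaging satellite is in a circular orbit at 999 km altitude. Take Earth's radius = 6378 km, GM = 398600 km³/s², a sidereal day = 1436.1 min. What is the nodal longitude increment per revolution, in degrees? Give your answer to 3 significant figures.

Semi-major axis a = 6378 + 999 = 7377 km. Period T = 2π√(a³/μ) = 2π√(7377³/398600) = 6305.7 s = 105.09 min.
During one orbit Earth rotates (6305.7 / 86166) × 360° = 26.34°.

26.3°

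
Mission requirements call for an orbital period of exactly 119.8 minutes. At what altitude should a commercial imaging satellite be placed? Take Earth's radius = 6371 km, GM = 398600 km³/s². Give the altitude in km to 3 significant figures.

T = 119.8 min = 7188.0 s.
From T = 2π√(a³/μ): a = (μ T²/4π²)^(1/3) = (398600 × 7188.0² / 4π²)^(1/3) = 8050 km.
Altitude h = a − R = 8050 − 6371 = 1679 km.

1680 km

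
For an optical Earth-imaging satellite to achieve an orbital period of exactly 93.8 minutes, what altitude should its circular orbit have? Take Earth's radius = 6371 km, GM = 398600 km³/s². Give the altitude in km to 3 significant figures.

T = 93.8 min = 5628.0 s.
From T = 2π√(a³/μ): a = (μ T²/4π²)^(1/3) = (398600 × 5628.0² / 4π²)^(1/3) = 6839 km.
Altitude h = a − R = 6839 − 6371 = 468 km.

468 km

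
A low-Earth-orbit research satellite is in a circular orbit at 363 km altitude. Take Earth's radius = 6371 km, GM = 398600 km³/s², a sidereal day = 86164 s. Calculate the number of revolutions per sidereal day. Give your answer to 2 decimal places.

Semi-major axis a = 6371 + 363 = 6734 km. Period T = 2π√(a³/μ) = 2π√(6734³/398600) = 5499.5 s = 91.66 min.
Orbits per sidereal day = 86164 / 5499.5 = 15.668.

15.67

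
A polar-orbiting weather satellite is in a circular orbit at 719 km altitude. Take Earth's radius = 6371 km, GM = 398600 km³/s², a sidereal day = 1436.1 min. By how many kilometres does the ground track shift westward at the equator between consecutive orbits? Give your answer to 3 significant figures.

2760 km

Semi-major axis a = 6371 + 719 = 7090 km. Period T = 2π√(a³/μ) = 2π√(7090³/398600) = 5941.3 s = 99.02 min.
During one orbit Earth rotates (5941.3 / 86166) × 360° = 24.82°.
At the equator that is 24.82° × (2π·6371/360) km/° = 24.82 × 111.2 = 2760 km.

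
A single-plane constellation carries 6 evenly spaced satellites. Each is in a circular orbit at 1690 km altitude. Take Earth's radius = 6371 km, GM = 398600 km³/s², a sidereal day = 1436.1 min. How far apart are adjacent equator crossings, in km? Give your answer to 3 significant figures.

Semi-major axis a = 6371 + 1690 = 8061 km. Period T = 2π√(a³/μ) = 2π√(8061³/398600) = 7202.7 s = 120.04 min.
Single-satellite node shift = (7202.7/86166) × 360° = 30.09°.
With 6 satellites evenly phased, successive equator crossings are 30.09/6 = 5.015° apart.
That is 5.015 × 111.2 = 558 km at the equator.

558 km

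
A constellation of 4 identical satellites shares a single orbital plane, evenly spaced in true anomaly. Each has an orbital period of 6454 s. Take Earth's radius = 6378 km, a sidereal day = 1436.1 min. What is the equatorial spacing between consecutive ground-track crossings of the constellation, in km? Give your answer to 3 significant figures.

750 km

Single-satellite node shift = (6454.0/86166) × 360° = 26.96°.
With 4 satellites evenly phased, successive equator crossings are 26.96/4 = 6.741° apart.
That is 6.741 × 111.3 = 750 km at the equator.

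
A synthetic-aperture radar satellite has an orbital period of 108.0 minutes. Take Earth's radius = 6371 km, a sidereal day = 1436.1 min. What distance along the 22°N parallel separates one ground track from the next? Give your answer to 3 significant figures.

2790 km

T = 108.0 min = 6480.0 s.
Node shift per orbit = (6480.0/86166) × 360° = 27.07°.
Equatorial spacing = 27.07 × 111.2 km/° = 3010 km.
At 22° latitude, spacing = 3010 × cos(22°) = 2791 km.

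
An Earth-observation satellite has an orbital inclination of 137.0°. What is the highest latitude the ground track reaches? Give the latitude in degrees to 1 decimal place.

43.0°

Retrograde orbit: the ground track reaches ±(180° − i) = ±(180 − 137.0) = ±43.0°.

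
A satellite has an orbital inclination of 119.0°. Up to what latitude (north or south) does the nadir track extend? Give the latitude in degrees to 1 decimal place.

Retrograde orbit: the ground track reaches ±(180° − i) = ±(180 − 119.0) = ±61.0°.

61.0°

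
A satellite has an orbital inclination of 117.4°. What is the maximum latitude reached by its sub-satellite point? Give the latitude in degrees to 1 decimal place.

Retrograde orbit: the ground track reaches ±(180° − i) = ±(180 − 117.4) = ±62.6°.

62.6°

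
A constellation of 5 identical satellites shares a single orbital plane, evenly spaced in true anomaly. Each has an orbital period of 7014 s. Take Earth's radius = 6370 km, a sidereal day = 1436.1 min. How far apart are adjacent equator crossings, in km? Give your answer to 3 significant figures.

Single-satellite node shift = (7014.0/86166) × 360° = 29.30°.
With 5 satellites evenly phased, successive equator crossings are 29.30/5 = 5.861° apart.
That is 5.861 × 111.2 = 652 km at the equator.

652 km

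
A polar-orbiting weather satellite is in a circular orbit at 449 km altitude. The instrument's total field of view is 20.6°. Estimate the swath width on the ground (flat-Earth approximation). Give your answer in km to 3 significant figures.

163 km

Half-angle = 20.6°/2 = 10.3°.
Swath width ≈ 2h·tan(θ/2) = 2 × 449 × tan(10.3°) = 163.2 km.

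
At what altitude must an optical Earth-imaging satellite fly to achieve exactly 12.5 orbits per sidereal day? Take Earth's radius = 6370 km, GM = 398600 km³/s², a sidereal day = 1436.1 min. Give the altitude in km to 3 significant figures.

Required period T = 86166 / 12.5 = 6893.3 s.
From T = 2π√(a³/μ): a = (μ T²/4π²)^(1/3) = (398600 × 6893.3² / 4π²)^(1/3) = 7828 km.
Altitude h = a − R = 7828 − 6370 = 1458 km.

1460 km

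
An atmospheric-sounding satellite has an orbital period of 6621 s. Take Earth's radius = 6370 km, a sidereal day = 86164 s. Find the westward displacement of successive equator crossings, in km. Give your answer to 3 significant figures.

3080 km

During one orbit Earth rotates (6621.0 / 86164) × 360° = 27.66°.
At the equator that is 27.66° × (2π·6370/360) km/° = 27.66 × 111.2 = 3076 km.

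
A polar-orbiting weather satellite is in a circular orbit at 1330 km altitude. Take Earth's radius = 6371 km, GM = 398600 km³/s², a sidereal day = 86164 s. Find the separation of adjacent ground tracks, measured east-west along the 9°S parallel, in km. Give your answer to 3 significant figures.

Semi-major axis a = 6371 + 1330 = 7701 km. Period T = 2π√(a³/μ) = 2π√(7701³/398600) = 6725.6 s = 112.09 min.
Node shift per orbit = (6725.6/86164) × 360° = 28.10°.
Equatorial spacing = 28.10 × 111.2 km/° = 3125 km.
At 9° latitude, spacing = 3125 × cos(9°) = 3086 km.

3090 km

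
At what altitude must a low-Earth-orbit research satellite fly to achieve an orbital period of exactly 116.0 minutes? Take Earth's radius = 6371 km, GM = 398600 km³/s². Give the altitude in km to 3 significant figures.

1510 km

T = 116.0 min = 6960.0 s.
From T = 2π√(a³/μ): a = (μ T²/4π²)^(1/3) = (398600 × 6960.0² / 4π²)^(1/3) = 7879 km.
Altitude h = a − R = 7879 − 6371 = 1508 km.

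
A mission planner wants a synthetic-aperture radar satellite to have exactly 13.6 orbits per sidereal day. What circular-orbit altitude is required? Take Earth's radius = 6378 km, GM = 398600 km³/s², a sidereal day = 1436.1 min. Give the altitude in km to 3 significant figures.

1020 km

Required period T = 86166 / 13.6 = 6335.7 s.
From T = 2π√(a³/μ): a = (μ T²/4π²)^(1/3) = (398600 × 6335.7² / 4π²)^(1/3) = 7400 km.
Altitude h = a − R = 7400 − 6378 = 1022 km.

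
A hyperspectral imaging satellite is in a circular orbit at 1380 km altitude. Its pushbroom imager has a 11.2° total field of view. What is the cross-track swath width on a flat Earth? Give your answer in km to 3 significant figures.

271 km

Half-angle = 11.2°/2 = 5.6°.
Swath width ≈ 2h·tan(θ/2) = 2 × 1380 × tan(5.6°) = 270.6 km.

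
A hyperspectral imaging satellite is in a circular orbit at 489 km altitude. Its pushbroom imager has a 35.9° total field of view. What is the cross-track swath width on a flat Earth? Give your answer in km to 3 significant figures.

317 km

Half-angle = 35.9°/2 = 17.95°.
Swath width ≈ 2h·tan(θ/2) = 2 × 489 × tan(17.95°) = 316.8 km.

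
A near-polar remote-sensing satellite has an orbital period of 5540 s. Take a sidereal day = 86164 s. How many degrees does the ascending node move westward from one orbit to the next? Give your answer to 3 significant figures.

During one orbit Earth rotates (5540.0 / 86164) × 360° = 23.15°.

23.1°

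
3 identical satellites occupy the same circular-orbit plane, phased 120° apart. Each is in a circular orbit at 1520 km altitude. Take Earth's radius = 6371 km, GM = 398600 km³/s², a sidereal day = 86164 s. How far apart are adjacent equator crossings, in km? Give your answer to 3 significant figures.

Semi-major axis a = 6371 + 1520 = 7891 km. Period T = 2π√(a³/μ) = 2π√(7891³/398600) = 6976.0 s = 116.27 min.
Single-satellite node shift = (6976.0/86164) × 360° = 29.15°.
With 3 satellites evenly phased, successive equator crossings are 29.15/3 = 9.715° apart.
That is 9.715 × 111.2 = 1080 km at the equator.

1080 km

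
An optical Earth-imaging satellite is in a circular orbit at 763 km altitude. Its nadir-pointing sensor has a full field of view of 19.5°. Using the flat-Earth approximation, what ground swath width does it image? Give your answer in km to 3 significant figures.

Half-angle = 19.5°/2 = 9.75°.
Swath width ≈ 2h·tan(θ/2) = 2 × 763 × tan(9.75°) = 262.2 km.

262 km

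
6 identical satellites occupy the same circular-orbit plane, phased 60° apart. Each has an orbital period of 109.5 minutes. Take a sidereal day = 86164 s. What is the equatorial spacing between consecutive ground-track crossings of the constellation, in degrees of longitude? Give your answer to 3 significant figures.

4.57°

T = 109.5 min = 6570.0 s.
Single-satellite node shift = (6570.0/86164) × 360° = 27.45°.
With 6 satellites evenly phased, successive equator crossings are 27.45/6 = 4.575° apart.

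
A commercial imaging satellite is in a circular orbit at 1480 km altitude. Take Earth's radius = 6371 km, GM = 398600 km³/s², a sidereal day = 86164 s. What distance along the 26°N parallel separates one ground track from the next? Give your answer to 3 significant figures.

Semi-major axis a = 6371 + 1480 = 7851 km. Period T = 2π√(a³/μ) = 2π√(7851³/398600) = 6923.1 s = 115.38 min.
Node shift per orbit = (6923.1/86164) × 360° = 28.93°.
Equatorial spacing = 28.93 × 111.2 km/° = 3216 km.
At 26° latitude, spacing = 3216 × cos(26°) = 2891 km.

2890 km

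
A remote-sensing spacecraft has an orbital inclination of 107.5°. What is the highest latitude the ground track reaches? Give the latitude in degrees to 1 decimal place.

Retrograde orbit: the ground track reaches ±(180° − i) = ±(180 − 107.5) = ±72.5°.

72.5°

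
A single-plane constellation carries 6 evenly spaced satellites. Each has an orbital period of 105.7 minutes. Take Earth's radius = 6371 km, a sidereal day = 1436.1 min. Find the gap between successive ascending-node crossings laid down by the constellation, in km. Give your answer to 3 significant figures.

T = 105.7 min = 6342.0 s.
Single-satellite node shift = (6342.0/86166) × 360° = 26.50°.
With 6 satellites evenly phased, successive equator crossings are 26.50/6 = 4.416° apart.
That is 4.416 × 111.2 = 491 km at the equator.

491 km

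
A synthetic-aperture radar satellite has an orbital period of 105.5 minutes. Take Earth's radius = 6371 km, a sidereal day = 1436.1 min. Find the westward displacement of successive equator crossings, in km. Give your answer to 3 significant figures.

2940 km

T = 105.5 min = 6330.0 s.
During one orbit Earth rotates (6330.0 / 86166) × 360° = 26.45°.
At the equator that is 26.45° × (2π·6371/360) km/° = 26.45 × 111.2 = 2941 km.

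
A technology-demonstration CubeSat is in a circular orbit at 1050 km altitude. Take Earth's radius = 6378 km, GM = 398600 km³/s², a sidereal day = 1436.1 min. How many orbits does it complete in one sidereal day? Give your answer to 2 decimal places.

Semi-major axis a = 6378 + 1050 = 7428 km. Period T = 2π√(a³/μ) = 2π√(7428³/398600) = 6371.2 s = 106.19 min.
Orbits per sidereal day = 86166 / 6371.2 = 13.524.

13.52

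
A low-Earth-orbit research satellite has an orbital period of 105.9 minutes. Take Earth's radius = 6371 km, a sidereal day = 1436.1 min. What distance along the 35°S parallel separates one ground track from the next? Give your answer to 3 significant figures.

2420 km

T = 105.9 min = 6354.0 s.
Node shift per orbit = (6354.0/86166) × 360° = 26.55°.
Equatorial spacing = 26.55 × 111.2 km/° = 2952 km.
At 35° latitude, spacing = 2952 × cos(35°) = 2418 km.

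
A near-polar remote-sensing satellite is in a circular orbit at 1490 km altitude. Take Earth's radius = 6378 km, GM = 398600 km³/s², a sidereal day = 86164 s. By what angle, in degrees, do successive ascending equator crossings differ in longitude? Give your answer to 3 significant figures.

29.0°

Semi-major axis a = 6378 + 1490 = 7868 km. Period T = 2π√(a³/μ) = 2π√(7868³/398600) = 6945.6 s = 115.76 min.
During one orbit Earth rotates (6945.6 / 86164) × 360° = 29.02°.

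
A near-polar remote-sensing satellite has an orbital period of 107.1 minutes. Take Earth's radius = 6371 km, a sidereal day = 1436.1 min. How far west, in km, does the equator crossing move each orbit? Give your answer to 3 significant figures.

2990 km

T = 107.1 min = 6426.0 s.
During one orbit Earth rotates (6426.0 / 86166) × 360° = 26.85°.
At the equator that is 26.85° × (2π·6371/360) km/° = 26.85 × 111.2 = 2985 km.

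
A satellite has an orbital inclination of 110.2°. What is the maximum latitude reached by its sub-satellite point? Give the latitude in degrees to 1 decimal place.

Retrograde orbit: the ground track reaches ±(180° − i) = ±(180 − 110.2) = ±69.8°.

69.8°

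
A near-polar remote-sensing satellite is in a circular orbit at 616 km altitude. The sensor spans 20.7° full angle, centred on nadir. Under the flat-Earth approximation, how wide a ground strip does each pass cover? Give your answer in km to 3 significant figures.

225 km

Half-angle = 20.7°/2 = 10.35°.
Swath width ≈ 2h·tan(θ/2) = 2 × 616 × tan(10.35°) = 225.0 km.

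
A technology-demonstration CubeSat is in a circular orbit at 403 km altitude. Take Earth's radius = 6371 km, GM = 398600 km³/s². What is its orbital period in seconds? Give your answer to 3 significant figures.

5550 seconds

Semi-major axis a = 6371 + 403 = 6774 km. Period T = 2π√(a³/μ) = 2π√(6774³/398600) = 5548.5 s = 92.48 min.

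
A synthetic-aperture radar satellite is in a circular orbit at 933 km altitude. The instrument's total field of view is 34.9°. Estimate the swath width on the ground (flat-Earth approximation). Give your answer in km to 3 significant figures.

587 km

Half-angle = 34.9°/2 = 17.45°.
Swath width ≈ 2h·tan(θ/2) = 2 × 933 × tan(17.45°) = 586.6 km.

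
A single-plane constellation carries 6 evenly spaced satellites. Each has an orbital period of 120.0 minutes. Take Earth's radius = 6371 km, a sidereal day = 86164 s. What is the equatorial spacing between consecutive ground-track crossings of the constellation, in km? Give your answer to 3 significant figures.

T = 120.0 min = 7200.0 s.
Single-satellite node shift = (7200.0/86164) × 360° = 30.08°.
With 6 satellites evenly phased, successive equator crossings are 30.08/6 = 5.014° apart.
That is 5.014 × 111.2 = 557 km at the equator.

557 km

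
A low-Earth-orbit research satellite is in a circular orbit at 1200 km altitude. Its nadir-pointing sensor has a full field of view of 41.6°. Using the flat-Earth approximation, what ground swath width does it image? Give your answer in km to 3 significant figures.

912 km

Half-angle = 41.6°/2 = 20.8°.
Swath width ≈ 2h·tan(θ/2) = 2 × 1200 × tan(20.8°) = 911.7 km.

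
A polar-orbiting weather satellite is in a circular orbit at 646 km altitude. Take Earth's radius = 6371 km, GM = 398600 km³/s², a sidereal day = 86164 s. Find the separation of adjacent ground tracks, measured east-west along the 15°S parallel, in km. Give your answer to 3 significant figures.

2630 km

Semi-major axis a = 6371 + 646 = 7017 km. Period T = 2π√(a³/μ) = 2π√(7017³/398600) = 5849.8 s = 97.50 min.
Node shift per orbit = (5849.8/86164) × 360° = 24.44°.
Equatorial spacing = 24.44 × 111.2 km/° = 2718 km.
At 15° latitude, spacing = 2718 × cos(15°) = 2625 km.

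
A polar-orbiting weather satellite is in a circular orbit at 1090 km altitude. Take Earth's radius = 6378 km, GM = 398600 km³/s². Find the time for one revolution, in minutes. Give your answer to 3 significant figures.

107 min

Semi-major axis a = 6378 + 1090 = 7468 km. Period T = 2π√(a³/μ) = 2π√(7468³/398600) = 6422.7 s = 107.05 min.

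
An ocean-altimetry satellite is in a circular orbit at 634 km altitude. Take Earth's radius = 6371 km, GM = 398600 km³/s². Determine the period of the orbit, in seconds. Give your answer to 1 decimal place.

5834.8 seconds

Semi-major axis a = 6371 + 634 = 7005 km. Period T = 2π√(a³/μ) = 2π√(7005³/398600) = 5834.8 s = 97.25 min.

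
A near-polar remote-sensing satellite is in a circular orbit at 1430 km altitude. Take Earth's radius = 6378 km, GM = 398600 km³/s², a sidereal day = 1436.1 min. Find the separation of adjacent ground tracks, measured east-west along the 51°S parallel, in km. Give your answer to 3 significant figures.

Semi-major axis a = 6378 + 1430 = 7808 km. Period T = 2π√(a³/μ) = 2π√(7808³/398600) = 6866.3 s = 114.44 min.
Node shift per orbit = (6866.3/86166) × 360° = 28.69°.
Equatorial spacing = 28.69 × 111.3 km/° = 3193 km.
At 51° latitude, spacing = 3193 × cos(51°) = 2010 km.

2010 km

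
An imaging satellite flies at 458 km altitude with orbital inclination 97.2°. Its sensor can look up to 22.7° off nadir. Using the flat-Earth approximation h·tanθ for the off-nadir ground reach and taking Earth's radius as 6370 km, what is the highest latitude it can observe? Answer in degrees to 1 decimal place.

Retrograde orbit: the ground track reaches ±(180° − i) = ±(180 − 97.2) = ±82.8°.
Sensor half-swath on the ground ≈ 458·tan(22.7°) = 192 km = 1.72° of latitude.
Maximum observable latitude ≈ 82.8 + 1.72 = 84.5°.

84.5°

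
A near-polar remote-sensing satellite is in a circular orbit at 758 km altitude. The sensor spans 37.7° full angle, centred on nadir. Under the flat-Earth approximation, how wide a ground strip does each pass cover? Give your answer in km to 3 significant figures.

518 km

Half-angle = 37.7°/2 = 18.85°.
Swath width ≈ 2h·tan(θ/2) = 2 × 758 × tan(18.85°) = 517.6 km.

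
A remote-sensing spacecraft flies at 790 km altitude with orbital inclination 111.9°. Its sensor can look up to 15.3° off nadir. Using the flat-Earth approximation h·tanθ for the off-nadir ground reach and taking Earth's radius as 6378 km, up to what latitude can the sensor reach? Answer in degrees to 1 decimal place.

Retrograde orbit: the ground track reaches ±(180° − i) = ±(180 − 111.9) = ±68.1°.
Sensor half-swath on the ground ≈ 790·tan(15.3°) = 216 km = 1.94° of latitude.
Maximum observable latitude ≈ 68.1 + 1.94 = 70.0°.

70.0°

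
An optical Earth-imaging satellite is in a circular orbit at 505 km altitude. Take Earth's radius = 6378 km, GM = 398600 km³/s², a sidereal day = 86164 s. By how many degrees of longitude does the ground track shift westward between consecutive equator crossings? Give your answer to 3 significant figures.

Semi-major axis a = 6378 + 505 = 6883 km. Period T = 2π√(a³/μ) = 2π√(6883³/398600) = 5683.0 s = 94.72 min.
During one orbit Earth rotates (5683.0 / 86164) × 360° = 23.74°.

23.7°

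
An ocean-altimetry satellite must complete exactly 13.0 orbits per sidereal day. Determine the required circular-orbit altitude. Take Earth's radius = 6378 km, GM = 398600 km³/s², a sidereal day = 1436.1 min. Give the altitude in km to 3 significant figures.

1250 km

Required period T = 86166 / 13.0 = 6628.2 s.
From T = 2π√(a³/μ): a = (μ T²/4π²)^(1/3) = (398600 × 6628.2² / 4π²)^(1/3) = 7626 km.
Altitude h = a − R = 7626 − 6378 = 1248 km.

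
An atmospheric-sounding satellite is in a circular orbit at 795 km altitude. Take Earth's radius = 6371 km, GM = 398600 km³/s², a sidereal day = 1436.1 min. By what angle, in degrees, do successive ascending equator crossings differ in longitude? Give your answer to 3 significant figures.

25.2°

Semi-major axis a = 6371 + 795 = 7166 km. Period T = 2π√(a³/μ) = 2π√(7166³/398600) = 6037.1 s = 100.62 min.
During one orbit Earth rotates (6037.1 / 86166) × 360° = 25.22°.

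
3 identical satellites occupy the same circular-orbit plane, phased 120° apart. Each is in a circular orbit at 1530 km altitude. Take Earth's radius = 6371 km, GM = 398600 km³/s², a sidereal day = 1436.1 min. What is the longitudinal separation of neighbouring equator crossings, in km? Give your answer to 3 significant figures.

Semi-major axis a = 6371 + 1530 = 7901 km. Period T = 2π√(a³/μ) = 2π√(7901³/398600) = 6989.3 s = 116.49 min.
Single-satellite node shift = (6989.3/86166) × 360° = 29.20°.
With 3 satellites evenly phased, successive equator crossings are 29.20/3 = 9.734° apart.
That is 9.734 × 111.2 = 1082 km at the equator.

1080 km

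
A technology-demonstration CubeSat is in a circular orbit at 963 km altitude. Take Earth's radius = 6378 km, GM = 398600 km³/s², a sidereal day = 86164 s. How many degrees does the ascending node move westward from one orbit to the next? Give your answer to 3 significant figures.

26.2°

Semi-major axis a = 6378 + 963 = 7341 km. Period T = 2π√(a³/μ) = 2π√(7341³/398600) = 6259.6 s = 104.33 min.
During one orbit Earth rotates (6259.6 / 86164) × 360° = 26.15°.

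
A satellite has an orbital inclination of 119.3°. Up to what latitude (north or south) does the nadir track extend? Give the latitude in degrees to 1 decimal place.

60.7°

Retrograde orbit: the ground track reaches ±(180° − i) = ±(180 − 119.3) = ±60.7°.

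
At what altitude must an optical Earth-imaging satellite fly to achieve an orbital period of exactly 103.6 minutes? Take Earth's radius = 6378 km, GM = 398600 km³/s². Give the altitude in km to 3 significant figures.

T = 103.6 min = 6216.0 s.
From T = 2π√(a³/μ): a = (μ T²/4π²)^(1/3) = (398600 × 6216.0² / 4π²)^(1/3) = 7307 km.
Altitude h = a − R = 7307 − 6378 = 929 km.

929 km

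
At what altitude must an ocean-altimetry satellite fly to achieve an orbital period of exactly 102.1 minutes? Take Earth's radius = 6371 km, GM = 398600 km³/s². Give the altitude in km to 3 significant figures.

T = 102.1 min = 6126.0 s.
From T = 2π√(a³/μ): a = (μ T²/4π²)^(1/3) = (398600 × 6126.0² / 4π²)^(1/3) = 7236 km.
Altitude h = a − R = 7236 − 6371 = 865 km.

865 km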